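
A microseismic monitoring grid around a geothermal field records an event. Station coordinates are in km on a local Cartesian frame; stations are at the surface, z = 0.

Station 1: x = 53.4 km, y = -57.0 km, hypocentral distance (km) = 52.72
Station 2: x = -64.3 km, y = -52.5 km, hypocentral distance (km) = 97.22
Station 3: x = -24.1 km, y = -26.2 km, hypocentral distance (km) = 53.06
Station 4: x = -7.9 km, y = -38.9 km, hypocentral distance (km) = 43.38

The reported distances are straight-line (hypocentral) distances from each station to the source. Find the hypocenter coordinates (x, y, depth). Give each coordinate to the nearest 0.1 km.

Each station gives a sphere (x−x_i)² + (y−y_i)² + z² = d_i² (stations at z=0).
Subtracting the Station 1 sphere from Station 2 and Station 3: z² cancels, leaving linear equations in x and y:
-235.4 x + 9.0 y = -5882.15
-155.0 x + 61.6 y = -4869.28
Solving: x ≈ 24.304, y ≈ -17.893 km (keep extra digits for the depth step; rounded: 24.3, -17.9).
Then from the Station 1 sphere: z² = 52.72² − (x − 53.4)² − (y + 57.0)² with x = 24.304, y = -17.893, so z ≈ 20.086 ≈ 20.1 km.

(24.3, -17.9, 20.1)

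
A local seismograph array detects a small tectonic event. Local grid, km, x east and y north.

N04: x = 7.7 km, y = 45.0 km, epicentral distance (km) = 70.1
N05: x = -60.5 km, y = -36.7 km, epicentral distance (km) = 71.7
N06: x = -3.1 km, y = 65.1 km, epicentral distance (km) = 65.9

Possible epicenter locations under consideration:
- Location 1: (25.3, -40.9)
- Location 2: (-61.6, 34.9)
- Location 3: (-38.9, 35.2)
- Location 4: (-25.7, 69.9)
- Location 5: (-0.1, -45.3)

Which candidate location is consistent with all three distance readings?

For each candidate, compare |candidate − station| to the reported distance:
Location 1: residuals N04 17.6, N05 14.2, N06 43.8 → max 43.8 km
Location 2: residuals N04 0.1, N05 0.1, N06 0.1 → max 0.1 km
Location 3: residuals N04 22.5, N05 3.4, N06 19.3 → max 22.5 km
Location 4: residuals N04 28.4, N05 40.4, N06 42.8 → max 42.8 km
Location 5: residuals N04 20.5, N05 10.7, N06 44.5 → max 44.5 km
Only Location 2 has all residuals ≈ 0.

Location 2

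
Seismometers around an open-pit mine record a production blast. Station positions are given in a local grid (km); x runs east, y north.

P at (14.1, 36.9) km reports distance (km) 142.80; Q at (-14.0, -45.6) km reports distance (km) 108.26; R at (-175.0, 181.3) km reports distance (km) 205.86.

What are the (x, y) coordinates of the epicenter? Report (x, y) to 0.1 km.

-118.3 km east, -16.6 km north

Circle about each station: (x − 14.1)² + (y − 36.9)² = 142.80²; (x + 14.0)² + (y + 45.6)² = 108.26²; (x + 175.0)² + (y − 181.3)² = 205.86².
Subtracting pairs of circle equations eliminates x²+y² and gives linear equations (the radical axes):
-56.2 x − 165.0 y = 9386.55
-378.2 x + 288.8 y = 39947.77
Solving the 2×2 system: x ≈ -118.3, y ≈ -16.6 km.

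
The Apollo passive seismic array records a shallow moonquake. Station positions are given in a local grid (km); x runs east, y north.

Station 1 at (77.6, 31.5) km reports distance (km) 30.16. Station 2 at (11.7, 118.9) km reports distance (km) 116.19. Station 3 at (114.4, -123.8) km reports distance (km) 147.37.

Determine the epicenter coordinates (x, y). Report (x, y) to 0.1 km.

Circle about each station: (x − 77.6)² + (y − 31.5)² = 30.16²; (x − 11.7)² + (y − 118.9)² = 116.19²; (x − 114.4)² + (y + 123.8)² = 147.37².
Subtracting pairs of circle equations eliminates x²+y² and gives linear equations (the radical axes):
-131.8 x + 174.8 y = -5330.40
73.6 x − 310.6 y = 591.50
Solving the 2×2 system: x ≈ 55.3, y ≈ 11.2 km.

55.3 km east, 11.2 km north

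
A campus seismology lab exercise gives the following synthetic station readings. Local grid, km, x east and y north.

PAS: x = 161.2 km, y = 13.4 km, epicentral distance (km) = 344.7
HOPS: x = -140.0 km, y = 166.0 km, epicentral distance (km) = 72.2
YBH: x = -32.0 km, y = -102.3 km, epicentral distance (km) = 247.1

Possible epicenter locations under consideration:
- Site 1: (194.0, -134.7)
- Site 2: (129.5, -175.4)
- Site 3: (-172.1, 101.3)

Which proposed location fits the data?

For each candidate, compare |candidate − station| to the reported distance:
Site 1: residuals PAS 193.0, HOPS 377.2, YBH 18.8 → max 377.2 km
Site 2: residuals PAS 153.3, HOPS 362.8, YBH 69.8 → max 362.8 km
Site 3: residuals PAS 0.0, HOPS 0.0, YBH 0.0 → max 0.0 km
Only Site 3 has all residuals ≈ 0.

Site 3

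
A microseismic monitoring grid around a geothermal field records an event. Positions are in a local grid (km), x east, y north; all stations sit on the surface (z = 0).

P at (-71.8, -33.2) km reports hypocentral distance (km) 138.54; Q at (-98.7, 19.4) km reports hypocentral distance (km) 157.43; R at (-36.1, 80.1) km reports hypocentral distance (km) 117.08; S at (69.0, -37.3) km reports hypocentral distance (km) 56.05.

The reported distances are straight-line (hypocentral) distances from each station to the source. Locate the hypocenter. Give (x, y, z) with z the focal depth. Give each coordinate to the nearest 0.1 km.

(57.0, 12.7, 22.3)

Each station gives a sphere (x−x_i)² + (y−y_i)² + z² = d_i² (stations at z=0).
Subtracting the P sphere from Q and R: z² cancels, leaving linear equations in x and y:
-53.8 x + 105.2 y = -1730.30
71.4 x + 226.6 y = 6947.35
Solving: x ≈ 56.996, y ≈ 12.700 km (keep extra digits for the depth step; rounded: 57.0, 12.7).
Then from the P sphere: z² = 138.54² − (x + 71.8)² − (y + 33.2)² with x = 56.996, y = 12.700, so z ≈ 22.318 ≈ 22.3 km.
Check against S (with the unrounded solution): distance 56.06 ≈ 56.05 km. ✓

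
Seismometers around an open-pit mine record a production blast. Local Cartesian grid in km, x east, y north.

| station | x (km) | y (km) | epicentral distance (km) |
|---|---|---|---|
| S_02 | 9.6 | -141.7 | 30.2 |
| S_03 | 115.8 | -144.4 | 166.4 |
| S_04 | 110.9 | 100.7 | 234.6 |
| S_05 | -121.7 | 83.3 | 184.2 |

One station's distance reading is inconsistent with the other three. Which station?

Solve using three stations at a time. Using S_03, S_04, S_05 (subtract circle equations pairwise → linear system) gives (x, y) ≈ (-37.9, -80.7).
Distances from that point to each station vs reported:
  S_02: calculated 77.3 vs reported 30.2 → residual 47.1 km
  S_03: calculated 166.4 vs reported 166.4 → residual 0.0 km
  S_04: calculated 234.6 vs reported 234.6 → residual 0.0 km
  S_05: calculated 184.2 vs reported 184.2 → residual 0.0 km
S_03, S_04, S_05 are mutually consistent (residuals ≈ 0); S_02 is off by 47.1 km.

S_02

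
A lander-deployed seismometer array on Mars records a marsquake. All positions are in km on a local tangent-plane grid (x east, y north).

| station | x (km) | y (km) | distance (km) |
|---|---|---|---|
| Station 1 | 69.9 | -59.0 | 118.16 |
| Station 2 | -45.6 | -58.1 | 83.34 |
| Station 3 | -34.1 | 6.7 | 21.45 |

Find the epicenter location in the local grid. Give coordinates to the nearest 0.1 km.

(-17.6, 20.4)

Circle about each station: (x − 69.9)² + (y + 59.0)² = 118.16²; (x + 45.6)² + (y + 58.1)² = 83.34²; (x + 34.1)² + (y − 6.7)² = 21.45².
Subtracting pairs of circle equations eliminates x²+y² and gives linear equations (the radical axes):
-231.0 x + 1.8 y = 4104.19
-208.0 x + 131.4 y = 6342.37
Solving the 2×2 system: x ≈ -17.6, y ≈ 20.4 km.
Check against Station 1 (with the unrounded x, y): √((x − 69.9)²+(y + 59.0)²) = 118.16 ≈ 118.16 km. ✓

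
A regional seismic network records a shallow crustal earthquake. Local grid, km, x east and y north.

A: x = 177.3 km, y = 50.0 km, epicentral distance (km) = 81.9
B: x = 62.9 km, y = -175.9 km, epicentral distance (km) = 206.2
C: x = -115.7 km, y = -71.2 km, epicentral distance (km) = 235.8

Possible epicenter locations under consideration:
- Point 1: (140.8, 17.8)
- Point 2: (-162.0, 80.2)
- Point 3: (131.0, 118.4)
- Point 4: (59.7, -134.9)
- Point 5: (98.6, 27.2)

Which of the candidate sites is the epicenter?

For each candidate, compare |candidate − station| to the reported distance:
Point 1: residuals A 33.2, B 2.6, C 35.7 → max 35.7 km
Point 2: residuals A 258.7, B 134.6, C 77.5 → max 258.7 km
Point 3: residuals A 0.7, B 95.9, C 75.3 → max 95.9 km
Point 4: residuals A 137.2, B 165.1, C 49.2 → max 165.1 km
Point 5: residuals A 0.0, B 0.0, C 0.0 → max 0.0 km
Only Point 5 has all residuals ≈ 0.

Point 5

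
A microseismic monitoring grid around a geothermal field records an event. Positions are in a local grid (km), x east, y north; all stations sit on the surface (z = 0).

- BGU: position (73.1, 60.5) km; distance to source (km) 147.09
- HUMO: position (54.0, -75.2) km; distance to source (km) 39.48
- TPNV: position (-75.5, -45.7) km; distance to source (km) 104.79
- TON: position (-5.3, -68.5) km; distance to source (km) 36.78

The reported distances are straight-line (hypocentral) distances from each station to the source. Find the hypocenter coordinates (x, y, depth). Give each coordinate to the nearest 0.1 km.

Each station gives a sphere (x−x_i)² + (y−y_i)² + z² = d_i² (stations at z=0).
Subtracting the BGU sphere from HUMO and TPNV: z² cancels, leaving linear equations in x and y:
-38.2 x − 271.4 y = 19643.98
-297.2 x − 212.4 y = 9439.40
Solving: x ≈ 22.200, y ≈ -75.505 km (keep extra digits for the depth step; rounded: 22.2, -75.5).
Then from the BGU sphere: z² = 147.09² − (x − 73.1)² − (y − 60.5)² with x = 22.200, y = -75.505, so z ≈ 23.394 ≈ 23.4 km.
Check against TON (with the unrounded solution): distance 36.78 ≈ 36.78 km. ✓

x ≈ 22.2 km, y ≈ -75.5 km, depth ≈ 23.4 km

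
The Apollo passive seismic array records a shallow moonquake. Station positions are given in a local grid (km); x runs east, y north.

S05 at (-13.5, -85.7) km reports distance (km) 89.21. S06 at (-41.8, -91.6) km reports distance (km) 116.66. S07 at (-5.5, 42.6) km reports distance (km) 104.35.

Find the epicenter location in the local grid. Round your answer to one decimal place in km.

x ≈ 61.5 km, y ≈ -37.4 km

Circle about each station: (x + 13.5)² + (y + 85.7)² = 89.21²; (x + 41.8)² + (y + 91.6)² = 116.66²; (x + 5.5)² + (y − 42.6)² = 104.35².
Subtracting the S05 equation from the S06 and S07 equations removes the quadratic terms:
-56.6 x − 11.8 y = -3040.07
16.0 x + 256.6 y = -8612.23
Solving the 2×2 system: x ≈ 61.5, y ≈ -37.4 km.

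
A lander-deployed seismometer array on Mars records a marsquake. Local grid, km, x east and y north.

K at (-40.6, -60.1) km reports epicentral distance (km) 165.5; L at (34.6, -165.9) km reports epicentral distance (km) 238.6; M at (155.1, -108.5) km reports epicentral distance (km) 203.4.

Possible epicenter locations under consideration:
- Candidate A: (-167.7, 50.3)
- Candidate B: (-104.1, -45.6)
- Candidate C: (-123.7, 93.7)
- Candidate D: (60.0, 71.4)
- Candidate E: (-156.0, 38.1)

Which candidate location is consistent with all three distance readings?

Candidate D

For each candidate, compare |candidate − station| to the reported distance:
Candidate A: residuals K 2.9, L 57.5, M 156.3 → max 156.3 km
Candidate B: residuals K 100.4, L 55.0, M 63.3 → max 100.4 km
Candidate C: residuals K 9.3, L 65.5, M 141.0 → max 141.0 km
Candidate D: residuals K 0.1, L 0.1, M 0.1 → max 0.1 km
Candidate E: residuals K 14.0, L 40.6, M 140.5 → max 140.5 km
Only Candidate D has all residuals ≈ 0.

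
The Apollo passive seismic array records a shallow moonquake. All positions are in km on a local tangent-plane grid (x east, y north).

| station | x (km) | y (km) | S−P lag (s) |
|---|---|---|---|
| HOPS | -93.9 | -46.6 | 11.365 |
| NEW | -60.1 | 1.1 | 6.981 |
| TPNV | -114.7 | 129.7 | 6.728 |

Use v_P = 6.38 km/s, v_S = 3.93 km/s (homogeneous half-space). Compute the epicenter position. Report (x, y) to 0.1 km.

(-82.0, 69.1)

Distance from S−P lag: d = Δt · v_P v_S / (v_P − v_S) = Δt · (6.38·3.93)/(6.38−3.93) ≈ 10.2340·Δt.
So d_HOPS = 116.31, d_NEW = 71.44, d_TPNV = 68.85 km.
Circle about each station: (x + 93.9)² + (y + 46.6)² = 116.31²; (x + 60.1)² + (y − 1.1)² = 71.44²; (x + 114.7)² + (y − 129.7)² = 68.85².
Subtracting the HOPS equation from the NEW and TPNV equations removes the quadratic terms:
67.6 x + 95.4 y = 1048.79
-41.6 x + 352.6 y = 27777.10
Solving the 2×2 system: x ≈ -82.0, y ≈ 69.1 km.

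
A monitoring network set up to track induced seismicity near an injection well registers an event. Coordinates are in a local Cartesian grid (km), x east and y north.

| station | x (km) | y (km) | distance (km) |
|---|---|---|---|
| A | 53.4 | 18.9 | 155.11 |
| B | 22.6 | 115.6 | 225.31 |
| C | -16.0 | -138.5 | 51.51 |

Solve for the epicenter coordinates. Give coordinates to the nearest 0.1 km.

Circle about each station: (x − 53.4)² + (y − 18.9)² = 155.11²; (x − 22.6)² + (y − 115.6)² = 225.31²; (x + 16.0)² + (y + 138.5)² = 51.51².
Subtracting the A equation from the B and C equations removes the quadratic terms:
-61.6 x + 193.4 y = -16040.13
-138.8 x − 314.8 y = 37635.31
Solving the 2×2 system: x ≈ -48.2, y ≈ -98.3 km.

x ≈ -48.2 km, y ≈ -98.3 km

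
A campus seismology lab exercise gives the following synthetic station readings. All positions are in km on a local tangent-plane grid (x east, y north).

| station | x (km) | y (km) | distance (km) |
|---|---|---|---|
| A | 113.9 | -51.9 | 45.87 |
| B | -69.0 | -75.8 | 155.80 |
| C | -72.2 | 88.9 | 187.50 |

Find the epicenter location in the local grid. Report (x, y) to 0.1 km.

Circle about each station: (x − 113.9)² + (y + 51.9)² = 45.87²; (x + 69.0)² + (y + 75.8)² = 155.80²; (x + 72.2)² + (y − 88.9)² = 187.50².
Subtracting pairs of circle equations eliminates x²+y² and gives linear equations (the radical axes):
-365.8 x − 47.8 y = -27329.76
-372.2 x + 281.6 y = -35602.96
Solving the 2×2 system: x ≈ 77.8, y ≈ -23.6 km.

77.8 km east, -23.6 km north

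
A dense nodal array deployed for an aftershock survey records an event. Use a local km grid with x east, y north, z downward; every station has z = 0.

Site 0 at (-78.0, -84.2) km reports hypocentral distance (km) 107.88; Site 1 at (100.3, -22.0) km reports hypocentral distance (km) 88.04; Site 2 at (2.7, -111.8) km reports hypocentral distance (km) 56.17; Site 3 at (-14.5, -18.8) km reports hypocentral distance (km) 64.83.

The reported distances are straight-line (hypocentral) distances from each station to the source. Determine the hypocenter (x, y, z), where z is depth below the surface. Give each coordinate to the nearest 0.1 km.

x ≈ 26.2 km, y ≈ -65.0 km, depth ≈ 20.3 km

Each station gives a sphere (x−x_i)² + (y−y_i)² + z² = d_i² (stations at z=0).
Subtracting the Site 0 sphere from Site 1 and Site 2: z² cancels, leaving linear equations in x and y:
356.6 x + 124.4 y = 1257.50
161.4 x − 55.2 y = 7815.92
Solving: x ≈ 26.198, y ≈ -64.991 km (keep extra digits for the depth step; rounded: 26.2, -65.0).
Then from the Site 0 sphere: z² = 107.88² − (x + 78.0)² − (y + 84.2)² with x = 26.198, y = -64.991, so z ≈ 20.295 ≈ 20.3 km.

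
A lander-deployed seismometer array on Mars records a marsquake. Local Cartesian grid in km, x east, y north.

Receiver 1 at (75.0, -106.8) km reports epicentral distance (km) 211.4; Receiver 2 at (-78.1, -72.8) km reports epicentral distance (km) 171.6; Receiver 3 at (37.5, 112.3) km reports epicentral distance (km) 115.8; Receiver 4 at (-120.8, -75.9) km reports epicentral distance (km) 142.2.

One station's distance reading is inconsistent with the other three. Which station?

Receiver 2

Solve using three stations at a time. Using Receiver 1, Receiver 3, Receiver 4 (subtract circle equations pairwise → linear system) gives (x, y) ≈ (-62.5, 53.8).
Distances from that point to each station vs reported:
  Receiver 1: calculated 211.4 vs reported 211.4 → residual 0.0 km
  Receiver 2: calculated 127.6 vs reported 171.6 → residual 44.0 km
  Receiver 3: calculated 115.8 vs reported 115.8 → residual 0.0 km
  Receiver 4: calculated 142.2 vs reported 142.2 → residual 0.0 km
Receiver 1, Receiver 3, Receiver 4 are mutually consistent (residuals ≈ 0); Receiver 2 is off by 44.0 km.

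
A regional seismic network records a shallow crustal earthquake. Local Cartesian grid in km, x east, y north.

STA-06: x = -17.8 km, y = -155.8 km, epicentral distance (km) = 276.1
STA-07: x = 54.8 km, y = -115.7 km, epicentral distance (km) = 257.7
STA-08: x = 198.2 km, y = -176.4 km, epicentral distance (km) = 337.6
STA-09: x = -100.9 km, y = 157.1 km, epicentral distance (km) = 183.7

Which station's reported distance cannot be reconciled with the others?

Solve using three stations at a time. Using STA-07, STA-08, STA-09 (subtract circle equations pairwise → linear system) gives (x, y) ≈ (81.9, 140.5).
Distances from that point to each station vs reported:
  STA-06: calculated 312.6 vs reported 276.1 → residual 36.5 km
  STA-07: calculated 257.6 vs reported 257.7 → residual 0.1 km
  STA-08: calculated 337.5 vs reported 337.6 → residual 0.1 km
  STA-09: calculated 183.6 vs reported 183.7 → residual 0.1 km
STA-07, STA-08, STA-09 are mutually consistent (residuals ≈ 0); STA-06 is off by 36.5 km.

STA-06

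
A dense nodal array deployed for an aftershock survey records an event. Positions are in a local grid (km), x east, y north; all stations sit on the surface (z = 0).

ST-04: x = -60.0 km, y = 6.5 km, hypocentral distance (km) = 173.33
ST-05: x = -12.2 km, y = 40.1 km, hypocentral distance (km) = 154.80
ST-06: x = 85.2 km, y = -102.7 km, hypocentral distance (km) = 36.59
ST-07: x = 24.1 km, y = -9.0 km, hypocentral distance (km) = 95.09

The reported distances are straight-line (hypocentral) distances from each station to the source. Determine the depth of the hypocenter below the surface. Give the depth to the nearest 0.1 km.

depth ≈ 16.6 km

Each station gives a sphere (x−x_i)² + (y−y_i)² + z² = d_i² (stations at z=0).
Subtracting the ST-04 sphere from ST-05 and ST-06: z² cancels, leaving linear equations in x and y:
95.6 x + 67.2 y = 4194.85
290.4 x − 218.4 y = 42868.54
Solving: x ≈ 93.997, y ≈ -71.299 km (keep extra digits for the depth step; rounded: 94.0, -71.3).
Then from the ST-04 sphere: z² = 173.33² − (x + 60.0)² − (y − 6.5)² with x = 93.997, y = -71.299, so z ≈ 16.599 ≈ 16.6 km.
Check against ST-07 (with the unrounded solution): distance 95.09 ≈ 95.09 km. ✓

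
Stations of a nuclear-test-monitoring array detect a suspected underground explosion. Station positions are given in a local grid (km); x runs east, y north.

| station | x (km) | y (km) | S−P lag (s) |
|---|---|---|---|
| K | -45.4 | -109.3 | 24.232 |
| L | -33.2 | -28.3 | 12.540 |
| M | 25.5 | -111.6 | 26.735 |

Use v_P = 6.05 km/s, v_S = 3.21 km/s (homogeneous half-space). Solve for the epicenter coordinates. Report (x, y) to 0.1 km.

Distance from S−P lag: d = Δt · v_P v_S / (v_P − v_S) = Δt · (6.05·3.21)/(6.05−3.21) ≈ 6.8382·Δt.
So d_K = 165.70, d_L = 85.75, d_M = 182.82 km.
Circle about each station: (x + 45.4)² + (y + 109.3)² = 165.70²; (x + 33.2)² + (y + 28.3)² = 85.75²; (x − 25.5)² + (y + 111.6)² = 182.82².
Subtracting the K equation from the L and M equations removes the quadratic terms:
24.4 x + 162.0 y = 7998.91
141.8 x − 4.6 y = -6869.50
Solving the 2×2 system: x ≈ -46.6, y ≈ 56.4 km.

x ≈ -46.6 km, y ≈ 56.4 km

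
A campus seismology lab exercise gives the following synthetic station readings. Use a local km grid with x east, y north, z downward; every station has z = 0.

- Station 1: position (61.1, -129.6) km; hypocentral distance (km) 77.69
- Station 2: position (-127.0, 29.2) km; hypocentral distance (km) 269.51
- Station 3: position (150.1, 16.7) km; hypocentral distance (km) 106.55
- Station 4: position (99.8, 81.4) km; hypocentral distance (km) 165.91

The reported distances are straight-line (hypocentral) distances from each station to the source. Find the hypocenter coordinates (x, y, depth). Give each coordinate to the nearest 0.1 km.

x ≈ 117.4 km, y ≈ -81.8 km, depth ≈ 24.1 km

Each station gives a sphere (x−x_i)² + (y−y_i)² + z² = d_i² (stations at z=0).
Subtracting the Station 1 sphere from Station 2 and Station 3: z² cancels, leaving linear equations in x and y:
-376.2 x + 317.6 y = -70147.63
178.0 x + 292.6 y = -3037.64
Solving: x ≈ 117.403, y ≈ -81.803 km (keep extra digits for the depth step; rounded: 117.4, -81.8).
Then from the Station 1 sphere: z² = 77.69² − (x − 61.1)² − (y + 129.6)² with x = 117.403, y = -81.803, so z ≈ 24.107 ≈ 24.1 km.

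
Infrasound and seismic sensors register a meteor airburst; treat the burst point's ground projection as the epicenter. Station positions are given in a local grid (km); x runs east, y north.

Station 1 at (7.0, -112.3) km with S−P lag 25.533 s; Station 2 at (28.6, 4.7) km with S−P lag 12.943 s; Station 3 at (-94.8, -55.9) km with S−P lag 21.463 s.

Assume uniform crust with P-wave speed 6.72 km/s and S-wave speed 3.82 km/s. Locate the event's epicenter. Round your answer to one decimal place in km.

(-8.2, 113.2)

Distance from S−P lag: d = Δt · v_P v_S / (v_P − v_S) = Δt · (6.72·3.82)/(6.72−3.82) ≈ 8.8519·Δt.
So d_Station 1 = 226.01, d_Station 2 = 114.57, d_Station 3 = 189.99 km.
Circle about each station: (x − 7.0)² + (y + 112.3)² = 226.01²; (x − 28.6)² + (y − 4.7)² = 114.57²; (x + 94.8)² + (y + 55.9)² = 189.99².
Subtracting pairs of circle equations eliminates x²+y² and gives linear equations (the radical axes):
43.2 x + 234.0 y = 26134.00
-203.6 x + 112.8 y = 14435.88
Solving the 2×2 system: x ≈ -8.2, y ≈ 113.2 km.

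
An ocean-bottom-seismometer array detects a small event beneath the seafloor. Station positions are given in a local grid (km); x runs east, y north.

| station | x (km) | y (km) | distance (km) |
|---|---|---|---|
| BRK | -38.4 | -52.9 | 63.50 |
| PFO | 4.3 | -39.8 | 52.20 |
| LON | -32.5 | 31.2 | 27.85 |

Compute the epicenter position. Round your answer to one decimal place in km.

Circle about each station: (x + 38.4)² + (y + 52.9)² = 63.50²; (x − 4.3)² + (y + 39.8)² = 52.20²; (x + 32.5)² + (y − 31.2)² = 27.85².
Subtracting the BRK equation from the PFO and LON equations removes the quadratic terms:
85.4 x + 26.2 y = -1363.03
11.8 x + 168.2 y = 1013.35
Solving the 2×2 system: x ≈ -18.2, y ≈ 7.3 km.

-18.2 km east, 7.3 km north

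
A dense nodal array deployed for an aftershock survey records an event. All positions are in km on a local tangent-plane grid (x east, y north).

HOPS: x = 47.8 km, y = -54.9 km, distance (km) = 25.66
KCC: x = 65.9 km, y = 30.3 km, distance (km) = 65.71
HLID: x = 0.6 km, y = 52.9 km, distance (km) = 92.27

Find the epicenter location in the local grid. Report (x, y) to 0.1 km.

x ≈ 40.5 km, y ≈ -30.3 km

Circle about each station: (x − 47.8)² + (y + 54.9)² = 25.66²; (x − 65.9)² + (y − 30.3)² = 65.71²; (x − 0.6)² + (y − 52.9)² = 92.27².
Subtracting the HOPS equation from the KCC and HLID equations removes the quadratic terms:
36.2 x + 170.4 y = -3697.32
-94.4 x + 215.6 y = -10355.40
Solving the 2×2 system: x ≈ 40.5, y ≈ -30.3 km.
Check against HOPS (with the unrounded x, y): √((x − 47.8)²+(y + 54.9)²) = 25.66 ≈ 25.66 km. ✓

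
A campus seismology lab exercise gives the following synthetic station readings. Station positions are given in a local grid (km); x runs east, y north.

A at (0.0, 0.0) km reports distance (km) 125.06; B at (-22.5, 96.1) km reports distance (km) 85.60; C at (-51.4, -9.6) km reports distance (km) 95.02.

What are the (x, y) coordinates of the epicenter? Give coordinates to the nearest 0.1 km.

(-103.9, 69.6)

Circle about each station: x² + y² = 125.06²; (x + 22.5)² + (y − 96.1)² = 85.60²; (x + 51.4)² + (y + 9.6)² = 95.02².
Subtracting the A equation from the B and C equations removes the quadratic terms:
-45.0 x + 192.2 y = 18054.10
-102.8 x − 19.2 y = 9345.32
Solving the 2×2 system: x ≈ -103.9, y ≈ 69.6 km.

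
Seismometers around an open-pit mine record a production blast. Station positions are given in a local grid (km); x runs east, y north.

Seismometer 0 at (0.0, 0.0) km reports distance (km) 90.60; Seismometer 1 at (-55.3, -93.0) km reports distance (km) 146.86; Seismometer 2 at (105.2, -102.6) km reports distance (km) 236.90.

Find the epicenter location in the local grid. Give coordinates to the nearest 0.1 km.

Circle about each station: x² + y² = 90.60²; (x + 55.3)² + (y + 93.0)² = 146.86²; (x − 105.2)² + (y + 102.6)² = 236.90².
Subtracting the Seismometer 0 equation from the Seismometer 1 and Seismometer 2 equations removes the quadratic terms:
-110.6 x − 186.0 y = -1652.41
210.4 x − 205.2 y = -26319.45
Solving the 2×2 system: x ≈ -73.7, y ≈ 52.7 km.

(-73.7, 52.7)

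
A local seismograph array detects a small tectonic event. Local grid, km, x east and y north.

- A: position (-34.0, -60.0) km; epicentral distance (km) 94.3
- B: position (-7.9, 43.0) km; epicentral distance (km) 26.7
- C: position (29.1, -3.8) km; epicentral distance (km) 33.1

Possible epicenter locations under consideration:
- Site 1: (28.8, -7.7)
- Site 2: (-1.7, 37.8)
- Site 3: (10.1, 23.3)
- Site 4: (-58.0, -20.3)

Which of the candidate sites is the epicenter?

Site 3

For each candidate, compare |candidate − station| to the reported distance:
Site 1: residuals A 12.6, B 35.9, C 29.2 → max 35.9 km
Site 2: residuals A 8.7, B 18.6, C 18.7 → max 18.7 km
Site 3: residuals A 0.0, B 0.0, C 0.0 → max 0.0 km
Site 4: residuals A 47.9, B 54.0, C 55.5 → max 55.5 km
Only Site 3 has all residuals ≈ 0.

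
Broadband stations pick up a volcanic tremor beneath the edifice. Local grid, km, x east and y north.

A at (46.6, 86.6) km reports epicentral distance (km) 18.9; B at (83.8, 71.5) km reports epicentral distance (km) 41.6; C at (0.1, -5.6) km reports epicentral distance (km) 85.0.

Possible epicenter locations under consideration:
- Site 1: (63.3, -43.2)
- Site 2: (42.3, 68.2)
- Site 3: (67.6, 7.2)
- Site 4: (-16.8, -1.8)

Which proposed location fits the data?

Site 2

For each candidate, compare |candidate − station| to the reported distance:
Site 1: residuals A 112.0, B 74.9, C 11.5 → max 112.0 km
Site 2: residuals A 0.0, B 0.0, C 0.0 → max 0.0 km
Site 3: residuals A 63.2, B 24.7, C 16.3 → max 63.2 km
Site 4: residuals A 89.9, B 82.9, C 67.7 → max 89.9 km
Only Site 2 has all residuals ≈ 0.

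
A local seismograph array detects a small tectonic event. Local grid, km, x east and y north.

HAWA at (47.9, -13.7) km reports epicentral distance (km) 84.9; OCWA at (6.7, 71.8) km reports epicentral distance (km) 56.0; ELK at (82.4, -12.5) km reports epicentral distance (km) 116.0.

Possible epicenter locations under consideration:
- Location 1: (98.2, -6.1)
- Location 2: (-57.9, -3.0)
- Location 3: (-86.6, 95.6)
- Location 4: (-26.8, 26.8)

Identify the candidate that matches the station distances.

For each candidate, compare |candidate − station| to the reported distance:
Location 1: residuals HAWA 34.0, OCWA 64.2, ELK 99.0 → max 99.0 km
Location 2: residuals HAWA 21.4, OCWA 42.8, ELK 24.6 → max 42.8 km
Location 3: residuals HAWA 88.4, OCWA 40.3, ELK 84.6 → max 88.4 km
Location 4: residuals HAWA 0.1, OCWA 0.1, ELK 0.1 → max 0.1 km
Only Location 4 has all residuals ≈ 0.

Location 4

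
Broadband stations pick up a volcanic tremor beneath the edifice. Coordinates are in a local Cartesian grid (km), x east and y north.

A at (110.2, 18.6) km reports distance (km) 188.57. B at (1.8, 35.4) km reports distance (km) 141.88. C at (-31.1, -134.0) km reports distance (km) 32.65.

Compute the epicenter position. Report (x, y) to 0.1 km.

(-35.1, -101.6)

Circle about each station: (x − 110.2)² + (y − 18.6)² = 188.57²; (x − 1.8)² + (y − 35.4)² = 141.88²; (x + 31.1)² + (y + 134.0)² = 32.65².
Subtracting pairs of circle equations eliminates x²+y² and gives linear equations (the radical axes):
-216.8 x + 33.6 y = 4195.11
-282.6 x − 305.2 y = 40925.83
Solving the 2×2 system: x ≈ -35.1, y ≈ -101.6 km.
Check against A (with the unrounded x, y): √((x − 110.2)²+(y − 18.6)²) = 188.57 ≈ 188.57 km. ✓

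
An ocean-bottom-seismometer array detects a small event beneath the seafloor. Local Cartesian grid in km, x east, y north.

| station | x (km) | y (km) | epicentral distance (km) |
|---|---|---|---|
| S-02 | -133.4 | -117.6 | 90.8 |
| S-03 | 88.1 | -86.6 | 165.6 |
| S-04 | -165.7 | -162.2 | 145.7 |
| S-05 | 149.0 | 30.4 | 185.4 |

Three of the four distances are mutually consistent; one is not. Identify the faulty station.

Solve using three stations at a time. Using S-02, S-03, S-04 (subtract circle equations pairwise → linear system) gives (x, y) ≈ (-73.3, -49.6).
Distances from that point to each station vs reported:
  S-02: calculated 90.8 vs reported 90.8 → residual 0.0 km
  S-03: calculated 165.6 vs reported 165.6 → residual 0.0 km
  S-04: calculated 145.7 vs reported 145.7 → residual 0.0 km
  S-05: calculated 236.2 vs reported 185.4 → residual 50.8 km
S-02, S-03, S-04 are mutually consistent (residuals ≈ 0); S-05 is off by 50.8 km.

S-05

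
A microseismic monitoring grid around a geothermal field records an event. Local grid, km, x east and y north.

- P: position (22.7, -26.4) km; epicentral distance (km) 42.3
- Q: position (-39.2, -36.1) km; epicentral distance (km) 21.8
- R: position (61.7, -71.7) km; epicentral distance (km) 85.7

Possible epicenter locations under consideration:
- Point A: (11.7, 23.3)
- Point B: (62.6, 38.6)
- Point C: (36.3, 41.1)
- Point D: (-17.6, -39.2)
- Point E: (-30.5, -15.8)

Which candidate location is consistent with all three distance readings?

Point D

For each candidate, compare |candidate − station| to the reported distance:
Point A: residuals P 8.6, Q 56.4, R 21.7 → max 56.4 km
Point B: residuals P 34.0, Q 104.5, R 24.6 → max 104.5 km
Point C: residuals P 26.6, Q 86.2, R 29.9 → max 86.2 km
Point D: residuals P 0.0, Q 0.0, R 0.0 → max 0.0 km
Point E: residuals P 11.9, Q 0.3, R 22.1 → max 22.1 km
Only Point D has all residuals ≈ 0.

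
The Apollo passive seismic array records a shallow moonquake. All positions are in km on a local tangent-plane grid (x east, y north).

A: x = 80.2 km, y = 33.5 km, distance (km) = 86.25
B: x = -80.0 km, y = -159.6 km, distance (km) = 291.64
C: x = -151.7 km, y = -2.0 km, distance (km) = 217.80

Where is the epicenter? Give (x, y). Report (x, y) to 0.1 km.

x ≈ 36.4 km, y ≈ 107.8 km

Circle about each station: (x − 80.2)² + (y − 33.5)² = 86.25²; (x + 80.0)² + (y + 159.6)² = 291.64²; (x + 151.7)² + (y + 2.0)² = 217.80².
Subtracting the A equation from the B and C equations removes the quadratic terms:
-320.4 x − 386.2 y = -53296.96
-463.8 x − 71.0 y = -24535.18
Solving the 2×2 system: x ≈ 36.4, y ≈ 107.8 km.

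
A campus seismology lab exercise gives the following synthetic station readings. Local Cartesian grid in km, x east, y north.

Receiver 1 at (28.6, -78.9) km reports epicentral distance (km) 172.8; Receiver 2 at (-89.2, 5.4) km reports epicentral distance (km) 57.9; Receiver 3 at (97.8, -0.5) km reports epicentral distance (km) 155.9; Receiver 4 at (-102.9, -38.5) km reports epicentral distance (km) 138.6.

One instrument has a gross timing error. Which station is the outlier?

Receiver 2

Solve using three stations at a time. Using Receiver 1, Receiver 3, Receiver 4 (subtract circle equations pairwise → linear system) gives (x, y) ≈ (-34.4, 81.9).
Distances from that point to each station vs reported:
  Receiver 1: calculated 172.7 vs reported 172.8 → residual 0.1 km
  Receiver 2: calculated 94.1 vs reported 57.9 → residual 36.2 km
  Receiver 3: calculated 155.8 vs reported 155.9 → residual 0.1 km
  Receiver 4: calculated 138.5 vs reported 138.6 → residual 0.1 km
Receiver 1, Receiver 3, Receiver 4 are mutually consistent (residuals ≈ 0); Receiver 2 is off by 36.2 km.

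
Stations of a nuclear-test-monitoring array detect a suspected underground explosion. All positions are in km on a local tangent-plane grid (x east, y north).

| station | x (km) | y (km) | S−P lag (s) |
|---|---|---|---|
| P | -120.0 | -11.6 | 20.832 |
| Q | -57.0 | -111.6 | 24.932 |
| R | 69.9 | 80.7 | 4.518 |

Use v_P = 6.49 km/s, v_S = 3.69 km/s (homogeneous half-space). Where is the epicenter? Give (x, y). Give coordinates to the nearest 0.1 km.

(31.3, 82.5)

Distance from S−P lag: d = Δt · v_P v_S / (v_P − v_S) = Δt · (6.49·3.69)/(6.49−3.69) ≈ 8.5529·Δt.
So d_P = 178.17, d_Q = 213.24, d_R = 38.64 km.
Circle about each station: (x + 120.0)² + (y + 11.6)² = 178.17²; (x + 57.0)² + (y + 111.6)² = 213.24²; (x − 69.9)² + (y − 80.7)² = 38.64².
Subtracting the P equation from the Q and R equations removes the quadratic terms:
126.0 x − 200.0 y = -12557.75
379.8 x + 184.6 y = 27115.44
Solving the 2×2 system: x ≈ 31.3, y ≈ 82.5 km.
Check against P (with the unrounded x, y): √((x + 120.0)²+(y + 11.6)²) = 178.17 ≈ 178.17 km. ✓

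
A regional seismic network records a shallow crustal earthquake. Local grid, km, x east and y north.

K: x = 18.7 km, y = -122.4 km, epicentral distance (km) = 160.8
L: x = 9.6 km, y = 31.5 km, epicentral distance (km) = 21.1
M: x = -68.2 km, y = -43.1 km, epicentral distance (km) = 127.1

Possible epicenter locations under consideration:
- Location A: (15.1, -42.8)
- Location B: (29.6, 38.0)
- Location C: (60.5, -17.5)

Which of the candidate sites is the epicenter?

For each candidate, compare |candidate − station| to the reported distance:
Location A: residuals K 81.1, L 53.4, M 43.8 → max 81.1 km
Location B: residuals K 0.0, L 0.1, M 0.0 → max 0.1 km
Location C: residuals K 47.9, L 49.6, M 4.1 → max 49.6 km
Only Location B has all residuals ≈ 0.

Location B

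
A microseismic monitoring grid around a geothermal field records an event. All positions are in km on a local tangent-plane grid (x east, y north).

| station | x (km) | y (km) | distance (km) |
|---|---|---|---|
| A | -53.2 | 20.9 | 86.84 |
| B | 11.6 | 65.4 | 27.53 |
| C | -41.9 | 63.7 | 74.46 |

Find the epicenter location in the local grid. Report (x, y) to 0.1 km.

Circle about each station: (x + 53.2)² + (y − 20.9)² = 86.84²; (x − 11.6)² + (y − 65.4)² = 27.53²; (x + 41.9)² + (y − 63.7)² = 74.46².
Subtracting the A equation from the B and C equations removes the quadratic terms:
129.6 x + 89.0 y = 7927.95
22.6 x + 85.6 y = 4543.14
Solving the 2×2 system: x ≈ 30.2, y ≈ 45.1 km.

(30.2, 45.1)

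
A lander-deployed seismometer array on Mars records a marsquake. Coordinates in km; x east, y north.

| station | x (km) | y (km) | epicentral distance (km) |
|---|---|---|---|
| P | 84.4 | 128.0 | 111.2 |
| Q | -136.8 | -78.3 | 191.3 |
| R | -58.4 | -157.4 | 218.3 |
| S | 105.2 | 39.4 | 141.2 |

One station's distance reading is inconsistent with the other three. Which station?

Solve using three stations at a time. Using P, Q, R (subtract circle equations pairwise → linear system) gives (x, y) ≈ (3.2, 52.0).
Distances from that point to each station vs reported:
  P: calculated 111.2 vs reported 111.2 → residual 0.0 km
  Q: calculated 191.3 vs reported 191.3 → residual 0.0 km
  R: calculated 218.3 vs reported 218.3 → residual 0.0 km
  S: calculated 102.7 vs reported 141.2 → residual 38.5 km
P, Q, R are mutually consistent (residuals ≈ 0); S is off by 38.5 km.

S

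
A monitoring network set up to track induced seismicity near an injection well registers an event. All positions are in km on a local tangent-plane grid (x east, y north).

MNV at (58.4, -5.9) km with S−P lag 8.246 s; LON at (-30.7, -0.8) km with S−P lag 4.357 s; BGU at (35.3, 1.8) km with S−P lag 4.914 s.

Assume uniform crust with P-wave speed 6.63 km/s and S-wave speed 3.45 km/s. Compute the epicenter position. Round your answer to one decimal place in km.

Distance from S−P lag: d = Δt · v_P v_S / (v_P − v_S) = Δt · (6.63·3.45)/(6.63−3.45) ≈ 7.1929·Δt.
So d_MNV = 59.31, d_LON = 31.34, d_BGU = 35.35 km.
Circle about each station: (x − 58.4)² + (y + 5.9)² = 59.31²; (x + 30.7)² + (y + 0.8)² = 31.34²; (x − 35.3)² + (y − 1.8)² = 35.35².
Subtracting the MNV equation from the LON and BGU equations removes the quadratic terms:
-178.2 x + 10.2 y = 33.24
-46.2 x + 15.4 y = 72.01
Solving the 2×2 system: x ≈ 0.1, y ≈ 5.0 km.
Check against MNV (with the unrounded x, y): √((x − 58.4)²+(y + 5.9)²) = 59.31 ≈ 59.31 km. ✓

(0.1, 5.0)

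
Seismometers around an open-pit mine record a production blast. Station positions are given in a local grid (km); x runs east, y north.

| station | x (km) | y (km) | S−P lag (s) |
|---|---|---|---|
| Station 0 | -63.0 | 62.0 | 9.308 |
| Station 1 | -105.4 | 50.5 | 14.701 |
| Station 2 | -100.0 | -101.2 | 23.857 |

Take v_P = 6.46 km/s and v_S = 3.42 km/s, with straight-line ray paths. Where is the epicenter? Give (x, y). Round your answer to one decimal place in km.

x ≈ 0.9 km, y ≈ 39.8 km

Distance from S−P lag: d = Δt · v_P v_S / (v_P − v_S) = Δt · (6.46·3.42)/(6.46−3.42) ≈ 7.2675·Δt.
So d_Station 0 = 67.65, d_Station 1 = 106.84, d_Station 2 = 173.38 km.
Circle about each station: (x + 63.0)² + (y − 62.0)² = 67.65²; (x + 105.4)² + (y − 50.5)² = 106.84²; (x + 100.0)² + (y + 101.2)² = 173.38².
Subtracting pairs of circle equations eliminates x²+y² and gives linear equations (the radical axes):
-84.8 x − 23.0 y = -991.85
-74.0 x − 326.4 y = -13055.66
Solving the 2×2 system: x ≈ 0.9, y ≈ 39.8 km.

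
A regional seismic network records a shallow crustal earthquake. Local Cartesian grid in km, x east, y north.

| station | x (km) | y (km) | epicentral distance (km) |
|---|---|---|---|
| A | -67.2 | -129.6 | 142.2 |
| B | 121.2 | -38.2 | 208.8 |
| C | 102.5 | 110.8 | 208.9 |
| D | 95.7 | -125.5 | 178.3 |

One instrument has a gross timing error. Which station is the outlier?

D

Solve using three stations at a time. Using A, B, C (subtract circle equations pairwise → linear system) gives (x, y) ≈ (-81.5, 11.9).
Distances from that point to each station vs reported:
  A: calculated 142.2 vs reported 142.2 → residual 0.0 km
  B: calculated 208.8 vs reported 208.8 → residual 0.0 km
  C: calculated 208.9 vs reported 208.9 → residual 0.0 km
  D: calculated 224.2 vs reported 178.3 → residual 45.9 km
A, B, C are mutually consistent (residuals ≈ 0); D is off by 45.9 km.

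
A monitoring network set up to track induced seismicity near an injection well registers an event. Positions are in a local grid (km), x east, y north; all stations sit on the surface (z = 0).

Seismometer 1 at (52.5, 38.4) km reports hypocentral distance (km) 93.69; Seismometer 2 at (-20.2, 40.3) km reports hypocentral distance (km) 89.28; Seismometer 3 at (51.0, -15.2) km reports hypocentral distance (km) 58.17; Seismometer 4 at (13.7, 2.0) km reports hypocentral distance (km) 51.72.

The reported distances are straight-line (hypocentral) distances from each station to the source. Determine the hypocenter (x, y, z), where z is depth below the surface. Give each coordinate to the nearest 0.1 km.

Each station gives a sphere (x−x_i)² + (y−y_i)² + z² = d_i² (stations at z=0).
Subtracting the Seismometer 1 sphere from Seismometer 2 and Seismometer 3: z² cancels, leaving linear equations in x and y:
-145.4 x + 3.8 y = -1391.78
-3.0 x − 107.2 y = 3995.30
Solving: x ≈ 8.592, y ≈ -37.510 km (keep extra digits for the depth step; rounded: 8.6, -37.5).
Then from the Seismometer 1 sphere: z² = 93.69² − (x − 52.5)² − (y − 38.4)² with x = 8.592, y = -37.510, so z ≈ 32.978 ≈ 33.0 km.
Check against Seismometer 4 (with the unrounded solution): distance 51.72 ≈ 51.72 km. ✓

x ≈ 8.6 km, y ≈ -37.5 km, depth ≈ 33.0 km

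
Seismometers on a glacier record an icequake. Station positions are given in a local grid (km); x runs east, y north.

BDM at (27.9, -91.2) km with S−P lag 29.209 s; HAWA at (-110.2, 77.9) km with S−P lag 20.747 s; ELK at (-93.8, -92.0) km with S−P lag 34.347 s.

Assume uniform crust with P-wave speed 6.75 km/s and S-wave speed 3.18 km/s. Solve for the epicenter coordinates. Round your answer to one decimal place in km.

Distance from S−P lag: d = Δt · v_P v_S / (v_P − v_S) = Δt · (6.75·3.18)/(6.75−3.18) ≈ 6.0126·Δt.
So d_BDM = 175.62, d_HAWA = 124.74, d_ELK = 206.51 km.
Circle about each station: (x − 27.9)² + (y + 91.2)² = 175.62²; (x + 110.2)² + (y − 77.9)² = 124.74²; (x + 93.8)² + (y + 92.0)² = 206.51².
Subtracting pairs of circle equations eliminates x²+y² and gives linear equations (the radical axes):
-276.2 x + 338.2 y = 24398.92
-243.4 x − 1.6 y = -3637.41
Solving the 2×2 system: x ≈ 14.4, y ≈ 83.9 km.

x ≈ 14.4 km, y ≈ 83.9 km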